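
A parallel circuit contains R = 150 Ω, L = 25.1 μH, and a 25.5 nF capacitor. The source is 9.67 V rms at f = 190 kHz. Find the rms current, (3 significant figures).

70.4 mA

ω = 2πf = 1.194e+06 rad/s
X_L = ωL = 30.0 Ω
X_C = 1/(ωC) = 32.8 Ω
Parallel: admittances add. Y = 1/R + 1/(jωL) + jωC
Y = (0.00667 − j0.00293) S
|Y| = 0.00728 S → |Z| = 1/|Y| = 137 Ω, ∠Z = −∠Y = 23.7°
I = V/|Z| = 9.67/137 = 70.4 mA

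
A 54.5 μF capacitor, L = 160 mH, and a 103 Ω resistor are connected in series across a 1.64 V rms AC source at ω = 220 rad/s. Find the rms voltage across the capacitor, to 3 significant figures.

X_L = ωL = 35.2 Ω
X_C = 1/(ωC) = 83.4 Ω
Net reactance X = X_L − X_C = -48.2 Ω
Z = 103 − j48.2 Ω
|Z| = √(103² + 48.2²) = 114 Ω
I = V/|Z| = 14.4 mA
V_C = I·|Z_C| = 0.0144 × 83.4 = 1.20 V

1.20 V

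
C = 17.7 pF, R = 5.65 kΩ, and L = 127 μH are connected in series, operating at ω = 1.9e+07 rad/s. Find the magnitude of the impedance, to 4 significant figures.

X_L = ωL = 2413 Ω
X_C = 1/(ωC) = 2974 Ω
Net reactance X = X_L − X_C = -560.5 Ω
Z = 5650 − j560.5 Ω
|Z| = √(5650² + 560.5²) = 5678 Ω

5678 Ω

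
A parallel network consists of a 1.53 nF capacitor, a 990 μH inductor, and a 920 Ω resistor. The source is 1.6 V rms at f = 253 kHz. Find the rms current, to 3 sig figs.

ω = 2πf = 1.59e+06 rad/s
X_L = ωL = 1570 Ω
X_C = 1/(ωC) = 411 Ω
Parallel: admittances add. Y = 1/R + 1/(jωL) + jωC
Y = (0.00109 + j0.00180) S
|Y| = 0.00210 S → |Z| = 1/|Y| = 476 Ω, ∠Z = −∠Y = -58.8°
I = V/|Z| = 1.6/476 = 3.36 mA

3.36 mA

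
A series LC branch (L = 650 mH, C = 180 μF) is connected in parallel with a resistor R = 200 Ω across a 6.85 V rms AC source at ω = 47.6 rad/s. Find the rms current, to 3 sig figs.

86.9 mA

X_L = ωL = 30.9 Ω
X_C = 1/(ωC) = 117 Ω
Branch 1: Z₁ = R = 200 Ω
Branch 2 (series LC): Z₂ = j(X_L − X_C) = −j85.8 Ω
Parallel: Z = Z₁Z₂/(Z₁+Z₂), |Z| = 78.8 Ω, ∠Z = -66.8°
I = V/|Z| = 6.85/78.8 = 86.9 mA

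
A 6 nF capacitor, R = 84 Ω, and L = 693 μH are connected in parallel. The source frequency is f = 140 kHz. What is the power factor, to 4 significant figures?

0.9564

ω = 2πf = 879600 rad/s
X_L = ωL = 609.6 Ω
X_C = 1/(ωC) = 189.5 Ω
Parallel: admittances add. Y = 1/R + 1/(jωL) + jωC
Y = (0.01190 + j0.003637) S
|Y| = 0.01245 S → |Z| = 1/|Y| = 80.33 Ω, ∠Z = −∠Y = -16.99°
cos φ = cos(-16.99°) = 0.9564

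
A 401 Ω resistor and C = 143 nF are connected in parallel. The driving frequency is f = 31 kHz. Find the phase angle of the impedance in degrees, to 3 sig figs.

-84.9°

ω = 2πf = 194800 rad/s
X_C = 1/(ωC) = 35.9 Ω
Parallel: admittances add. Y = 1/R + jωC
Y = (0.00249 + j0.0279) S
|Y| = 0.0280 S → |Z| = 1/|Y| = 35.8 Ω, ∠Z = −∠Y = -84.9°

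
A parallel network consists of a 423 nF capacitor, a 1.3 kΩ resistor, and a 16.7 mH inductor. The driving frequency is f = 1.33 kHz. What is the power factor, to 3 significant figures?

0.207

ω = 2πf = 8357 rad/s
X_L = ωL = 140 Ω
X_C = 1/(ωC) = 283 Ω
Parallel: admittances add. Y = 1/R + 1/(jωL) + jωC
Y = (0.000769 − j0.00363) S
|Y| = 0.00371 S → |Z| = 1/|Y| = 269 Ω, ∠Z = −∠Y = 78.0°
cos φ = cos(78.0°) = 0.207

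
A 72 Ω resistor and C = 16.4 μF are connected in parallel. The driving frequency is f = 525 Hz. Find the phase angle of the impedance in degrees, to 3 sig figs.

ω = 2πf = 3299 rad/s
X_C = 1/(ωC) = 18.5 Ω
Parallel: admittances add. Y = 1/R + jωC
Y = (0.0139 + j0.0541) S
|Y| = 0.0559 S → |Z| = 1/|Y| = 17.9 Ω, ∠Z = −∠Y = -75.6°

-75.6°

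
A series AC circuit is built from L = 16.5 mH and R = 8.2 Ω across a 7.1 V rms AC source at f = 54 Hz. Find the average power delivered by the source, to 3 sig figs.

ω = 2πf = 339.3 rad/s
X_L = ωL = 5.60 Ω
Z = 8.20 + j5.60 Ω
|Z| = √(8.20² + 5.60²) = 9.93 Ω
∠Z = arctan(5.60/8.20) = 34.3°
I = V/|Z| = 715 mA
P = VI cos φ = 7.1 × 0.715 × cos(34.3°) = 4.19 W

4.19 W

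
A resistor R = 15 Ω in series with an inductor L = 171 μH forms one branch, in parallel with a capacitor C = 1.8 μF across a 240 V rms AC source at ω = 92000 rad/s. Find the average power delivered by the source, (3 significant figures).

1.83 kW

X_L = ωL = 15.7 Ω
X_C = 1/(ωC) = 6.04 Ω
Branch 1 (R+jX_L): Z₁ = 15.0 + j15.7 Ω, |Z₁| = 21.7 Ω
Branch 2 (−jX_C): Z₂ = −j6.04 Ω
Parallel: Z = Z₁Z₂/(Z₁+Z₂), |Z| = 7.35 Ω, ∠Z = -76.5°
I = V/|Z| = 32.7 A
P = VI cos φ = 240 × 32.7 × cos(-76.5°) = 1.83 kW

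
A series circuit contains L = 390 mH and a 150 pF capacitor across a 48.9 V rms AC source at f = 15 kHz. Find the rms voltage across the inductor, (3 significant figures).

52.9 V

ω = 2πf = 94250 rad/s
X_L = ωL = 36800 Ω
X_C = 1/(ωC) = 70700 Ω
Net reactance X = X_L − X_C = -34000 Ω
Z = − j34000 Ω
|Z| = √(0² + 34000²) = 34000 Ω
I = V/|Z| = 1.44 mA
V_L = I·|Z_L| = 0.00144 × 36800 = 52.9 V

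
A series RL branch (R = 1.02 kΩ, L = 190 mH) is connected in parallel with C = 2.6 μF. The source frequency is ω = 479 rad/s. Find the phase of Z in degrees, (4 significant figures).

X_L = ωL = 91.01 Ω
X_C = 1/(ωC) = 803.0 Ω
Branch 1 (R+jX_L): Z₁ = 1020 + j91.01 Ω, |Z₁| = 1024 Ω
Branch 2 (−jX_C): Z₂ = −j803.0 Ω
Parallel: Z = Z₁Z₂/(Z₁+Z₂), |Z| = 661.0 Ω, ∠Z = -49.99°

-49.99°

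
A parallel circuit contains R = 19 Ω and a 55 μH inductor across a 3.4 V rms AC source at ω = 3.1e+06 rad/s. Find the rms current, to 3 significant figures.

X_L = ωL = 170 Ω
Parallel: admittances add. Y = 1/R + 1/(jωL)
Y = (0.0526 − j0.00587) S
|Y| = 0.0530 S → |Z| = 1/|Y| = 18.9 Ω, ∠Z = −∠Y = 6.36°
I = V/|Z| = 3.4/18.9 = 180 mA

180 mA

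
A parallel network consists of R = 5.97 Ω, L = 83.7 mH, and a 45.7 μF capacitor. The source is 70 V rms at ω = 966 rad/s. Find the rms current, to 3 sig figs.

X_L = ωL = 80.9 Ω
X_C = 1/(ωC) = 22.7 Ω
Parallel: admittances add. Y = 1/R + 1/(jωL) + jωC
Y = (0.168 + j0.0318) S
|Y| = 0.170 S → |Z| = 1/|Y| = 5.87 Ω, ∠Z = −∠Y = -10.7°
I = V/|Z| = 70/5.87 = 11.9 A

11.9 A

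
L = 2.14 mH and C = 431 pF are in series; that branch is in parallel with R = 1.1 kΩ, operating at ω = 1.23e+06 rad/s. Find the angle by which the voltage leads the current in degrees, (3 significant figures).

55.9°

X_L = ωL = 2630 Ω
X_C = 1/(ωC) = 1890 Ω
Branch 1: Z₁ = R = 1100 Ω
Branch 2 (series LC): Z₂ = j(X_L − X_C) = j746 Ω
Parallel: Z = Z₁Z₂/(Z₁+Z₂), |Z| = 617 Ω, ∠Z = 55.9°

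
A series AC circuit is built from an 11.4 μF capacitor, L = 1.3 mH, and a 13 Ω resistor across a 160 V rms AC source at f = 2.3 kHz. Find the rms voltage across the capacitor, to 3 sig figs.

ω = 2πf = 14450 rad/s
X_L = ωL = 18.8 Ω
X_C = 1/(ωC) = 6.07 Ω
Net reactance X = X_L − X_C = 12.7 Ω
Z = 13.0 + j12.7 Ω
|Z| = √(13.0² + 12.7²) = 18.2 Ω
I = V/|Z| = 8.80 A
V_C = I·|Z_C| = 8.80 × 6.07 = 53.4 V

53.4 V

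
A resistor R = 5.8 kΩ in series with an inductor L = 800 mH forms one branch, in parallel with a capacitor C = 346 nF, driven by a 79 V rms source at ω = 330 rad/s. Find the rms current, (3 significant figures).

X_L = ωL = 264 Ω
X_C = 1/(ωC) = 8760 Ω
Branch 1 (R+jX_L): Z₁ = 5800 + j264 Ω, |Z₁| = 5810 Ω
Branch 2 (−jX_C): Z₂ = −j8760 Ω
Parallel: Z = Z₁Z₂/(Z₁+Z₂), |Z| = 4940 Ω, ∠Z = -31.7°
I = V/|Z| = 79/4940 = 16.0 mA

16.0 mA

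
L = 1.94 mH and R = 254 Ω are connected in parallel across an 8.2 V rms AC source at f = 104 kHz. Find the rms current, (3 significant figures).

32.9 mA

ω = 2πf = 653500 rad/s
X_L = ωL = 1270 Ω
Parallel: admittances add. Y = 1/R + 1/(jωL)
Y = (0.00394 − j0.000789) S
|Y| = 0.00402 S → |Z| = 1/|Y| = 249 Ω, ∠Z = −∠Y = 11.3°
I = V/|Z| = 8.2/249 = 32.9 mA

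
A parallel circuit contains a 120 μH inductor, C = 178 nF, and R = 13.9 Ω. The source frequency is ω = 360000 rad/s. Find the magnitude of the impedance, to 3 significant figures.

12.1 Ω

X_L = ωL = 43.2 Ω
X_C = 1/(ωC) = 15.6 Ω
Parallel: admittances add. Y = 1/R + 1/(jωL) + jωC
Y = (0.0719 + j0.0409) S
|Y| = 0.0828 S → |Z| = 1/|Y| = 12.1 Ω, ∠Z = −∠Y = -29.6°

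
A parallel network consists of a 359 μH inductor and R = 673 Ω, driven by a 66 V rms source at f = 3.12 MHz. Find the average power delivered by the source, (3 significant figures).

ω = 2πf = 1.96e+07 rad/s
X_L = ωL = 7040 Ω
Parallel: admittances add. Y = 1/R + 1/(jωL)
Y = (0.00149 − j0.000142) S
|Y| = 0.00149 S → |Z| = 1/|Y| = 670 Ω, ∠Z = −∠Y = 5.46°
I = V/|Z| = 98.5 mA
P = VI cos φ = 66 × 0.0985 × cos(5.46°) = 6.47 W

6.47 W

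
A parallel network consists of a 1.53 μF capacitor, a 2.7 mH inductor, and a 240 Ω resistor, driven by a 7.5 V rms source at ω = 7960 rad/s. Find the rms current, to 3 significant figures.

X_L = ωL = 21.5 Ω
X_C = 1/(ωC) = 82.1 Ω
Parallel: admittances add. Y = 1/R + 1/(jωL) + jωC
Y = (0.00417 − j0.0344) S
|Y| = 0.0346 S → |Z| = 1/|Y| = 28.9 Ω, ∠Z = −∠Y = 83.1°
I = V/|Z| = 7.5/28.9 = 260 mA

260 mA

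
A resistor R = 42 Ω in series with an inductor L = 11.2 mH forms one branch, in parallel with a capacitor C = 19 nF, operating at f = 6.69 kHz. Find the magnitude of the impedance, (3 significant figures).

ω = 2πf = 42030 rad/s
X_L = ωL = 471 Ω
X_C = 1/(ωC) = 1250 Ω
Branch 1 (R+jX_L): Z₁ = 42.0 + j471 Ω, |Z₁| = 473 Ω
Branch 2 (−jX_C): Z₂ = −j1250 Ω
Parallel: Z = Z₁Z₂/(Z₁+Z₂), |Z| = 756 Ω, ∠Z = 81.8°

756 Ω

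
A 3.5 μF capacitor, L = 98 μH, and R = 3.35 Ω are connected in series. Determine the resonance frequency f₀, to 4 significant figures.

ω₀ = 1/√(LC) = 1/√(9.8e-05 × 3.5e-06) = 53990 rad/s
f₀ = ω₀/(2π) = 8.594 kHz

8.594 kHz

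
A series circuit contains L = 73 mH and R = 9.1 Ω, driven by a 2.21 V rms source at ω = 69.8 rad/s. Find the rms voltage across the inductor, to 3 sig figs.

1.08 V

X_L = ωL = 5.10 Ω
Z = 9.10 + j5.10 Ω
|Z| = √(9.10² + 5.10²) = 10.4 Ω
I = V/|Z| = 212 mA
V_L = I·|Z_L| = 0.212 × 5.10 = 1.08 V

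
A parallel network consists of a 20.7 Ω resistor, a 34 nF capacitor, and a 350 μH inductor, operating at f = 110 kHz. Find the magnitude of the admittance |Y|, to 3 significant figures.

ω = 2πf = 691200 rad/s
X_L = ωL = 242 Ω
X_C = 1/(ωC) = 42.6 Ω
Parallel: admittances add. Y = 1/R + 1/(jωL) + jωC
Y = (0.0483 + j0.0194) S
|Y| = 0.0520 S → |Z| = 1/|Y| = 19.2 Ω, ∠Z = −∠Y = -21.8°

52.0 mS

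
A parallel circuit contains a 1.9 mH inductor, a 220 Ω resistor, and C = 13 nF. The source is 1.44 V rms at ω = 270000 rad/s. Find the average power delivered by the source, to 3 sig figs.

9.43 mW

X_L = ωL = 513 Ω
X_C = 1/(ωC) = 285 Ω
Parallel: admittances add. Y = 1/R + 1/(jωL) + jωC
Y = (0.00455 + j0.00156) S
|Y| = 0.00481 S → |Z| = 1/|Y| = 208 Ω, ∠Z = −∠Y = -18.9°
I = V/|Z| = 6.92 mA
P = VI cos φ = 1.44 × 0.00692 × cos(-18.9°) = 9.43 mW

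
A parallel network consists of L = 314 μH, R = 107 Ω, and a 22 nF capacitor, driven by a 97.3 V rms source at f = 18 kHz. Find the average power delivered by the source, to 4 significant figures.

88.48 W

ω = 2πf = 113100 rad/s
X_L = ωL = 35.51 Ω
X_C = 1/(ωC) = 401.9 Ω
Parallel: admittances add. Y = 1/R + 1/(jωL) + jωC
Y = (0.009346 − j0.02567) S
|Y| = 0.02732 S → |Z| = 1/|Y| = 36.60 Ω, ∠Z = −∠Y = 70.00°
I = V/|Z| = 2.658 A
P = VI cos φ = 97.3 × 2.658 × cos(70.00°) = 88.48 W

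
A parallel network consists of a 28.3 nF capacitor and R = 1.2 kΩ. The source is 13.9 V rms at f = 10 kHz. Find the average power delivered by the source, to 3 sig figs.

161 mW

ω = 2πf = 62830 rad/s
X_C = 1/(ωC) = 562 Ω
Parallel: admittances add. Y = 1/R + jωC
Y = (0.000833 + j0.00178) S
|Y| = 0.00196 S → |Z| = 1/|Y| = 509 Ω, ∠Z = −∠Y = -64.9°
I = V/|Z| = 27.3 mA
P = VI cos φ = 13.9 × 0.0273 × cos(-64.9°) = 161 mW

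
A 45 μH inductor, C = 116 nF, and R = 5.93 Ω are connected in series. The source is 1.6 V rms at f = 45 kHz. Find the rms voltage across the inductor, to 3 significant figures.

ω = 2πf = 282700 rad/s
X_L = ωL = 12.7 Ω
X_C = 1/(ωC) = 30.5 Ω
Net reactance X = X_L − X_C = -17.8 Ω
Z = 5.93 − j17.8 Ω
|Z| = √(5.93² + 17.8²) = 18.7 Ω
I = V/|Z| = 85.4 mA
V_L = I·|Z_L| = 0.0854 × 12.7 = 1.09 V

1.09 V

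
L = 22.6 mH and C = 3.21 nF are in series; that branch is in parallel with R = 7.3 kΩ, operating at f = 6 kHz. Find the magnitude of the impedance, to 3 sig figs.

ω = 2πf = 37700 rad/s
X_L = ωL = 852 Ω
X_C = 1/(ωC) = 8260 Ω
Branch 1: Z₁ = R = 7300 Ω
Branch 2 (series LC): Z₂ = j(X_L − X_C) = −j7410 Ω
Parallel: Z = Z₁Z₂/(Z₁+Z₂), |Z| = 5200 Ω, ∠Z = -44.6°

5200 Ω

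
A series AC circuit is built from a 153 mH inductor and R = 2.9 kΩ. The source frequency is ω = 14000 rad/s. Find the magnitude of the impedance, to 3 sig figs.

3610 Ω

X_L = ωL = 2140 Ω
Z = 2900 + j2140 Ω
|Z| = √(2900² + 2140²) = 3610 Ω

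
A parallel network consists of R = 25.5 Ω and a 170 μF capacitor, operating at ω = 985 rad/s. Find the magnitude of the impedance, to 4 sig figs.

5.815 Ω

X_C = 1/(ωC) = 5.972 Ω
Parallel: admittances add. Y = 1/R + jωC
Y = (0.03922 + j0.1675) S
|Y| = 0.1720 S → |Z| = 1/|Y| = 5.815 Ω, ∠Z = −∠Y = -76.82°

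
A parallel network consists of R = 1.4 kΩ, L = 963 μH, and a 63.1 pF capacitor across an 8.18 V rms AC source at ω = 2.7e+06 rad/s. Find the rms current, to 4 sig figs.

6.100 mA

X_L = ωL = 2600 Ω
X_C = 1/(ωC) = 5870 Ω
Parallel: admittances add. Y = 1/R + 1/(jωL) + jωC
Y = (0.0007143 − j0.0002142) S
|Y| = 0.0007457 S → |Z| = 1/|Y| = 1341 Ω, ∠Z = −∠Y = 16.70°
I = V/|Z| = 8.18/1341 = 6.100 mA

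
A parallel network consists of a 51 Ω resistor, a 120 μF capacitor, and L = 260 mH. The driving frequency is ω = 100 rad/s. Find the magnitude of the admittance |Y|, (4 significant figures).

32.93 mS

X_L = ωL = 26.00 Ω
X_C = 1/(ωC) = 83.33 Ω
Parallel: admittances add. Y = 1/R + 1/(jωL) + jωC
Y = (0.01961 − j0.02646) S
|Y| = 0.03293 S → |Z| = 1/|Y| = 30.36 Ω, ∠Z = −∠Y = 53.46°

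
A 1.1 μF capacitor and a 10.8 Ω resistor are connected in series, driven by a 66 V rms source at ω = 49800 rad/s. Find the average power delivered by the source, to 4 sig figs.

X_C = 1/(ωC) = 18.25 Ω
Z = 10.80 − j18.25 Ω
|Z| = √(10.80² + 18.25²) = 21.21 Ω
∠Z = arctan(-18.25/10.80) = -59.39°
I = V/|Z| = 3.112 A
P = VI cos φ = 66 × 3.112 × cos(-59.39°) = 104.6 W

104.6 W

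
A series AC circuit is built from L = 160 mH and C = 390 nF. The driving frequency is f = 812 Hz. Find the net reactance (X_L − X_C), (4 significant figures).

ω = 2πf = 5102 rad/s
X_L = ωL = 816.3 Ω
X_C = 1/(ωC) = 502.6 Ω
X = 816.3 − 502.6 = 313.7 Ω

313.7 Ω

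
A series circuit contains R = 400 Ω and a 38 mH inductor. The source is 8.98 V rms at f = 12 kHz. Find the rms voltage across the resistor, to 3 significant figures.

ω = 2πf = 75400 rad/s
X_L = ωL = 2870 Ω
Z = 400 + j2870 Ω
|Z| = √(400² + 2870²) = 2890 Ω
I = V/|Z| = 3.10 mA
V_R = I·|Z_R| = 0.00310 × 400 = 1.24 V

1.24 V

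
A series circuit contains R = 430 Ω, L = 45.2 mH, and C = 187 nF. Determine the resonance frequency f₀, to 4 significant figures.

1.731 kHz

ω₀ = 1/√(LC) = 1/√(0.0452 × 1.87e-07) = 10880 rad/s
f₀ = ω₀/(2π) = 1.731 kHz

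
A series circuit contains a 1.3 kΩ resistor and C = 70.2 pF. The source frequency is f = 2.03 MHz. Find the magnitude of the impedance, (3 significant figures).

1710 Ω

ω = 2πf = 1.275e+07 rad/s
X_C = 1/(ωC) = 1120 Ω
Z = 1300 − j1120 Ω
|Z| = √(1300² + 1120²) = 1710 Ω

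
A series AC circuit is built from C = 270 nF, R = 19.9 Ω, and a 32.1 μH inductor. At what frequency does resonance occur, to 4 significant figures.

ω₀ = 1/√(LC) = 1/√(3.21e-05 × 2.7e-07) = 339700 rad/s
f₀ = ω₀/(2π) = 54.06 kHz

54.06 kHz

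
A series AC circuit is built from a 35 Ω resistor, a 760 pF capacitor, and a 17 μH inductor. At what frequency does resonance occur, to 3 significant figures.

1.40 MHz

ω₀ = 1/√(LC) = 1/√(1.7e-05 × 7.6e-10) = 8.798e+06 rad/s
f₀ = ω₀/(2π) = 1.40 MHz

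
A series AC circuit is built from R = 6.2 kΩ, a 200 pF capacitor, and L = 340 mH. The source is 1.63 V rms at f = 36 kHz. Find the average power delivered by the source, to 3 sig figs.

ω = 2πf = 226200 rad/s
X_L = ωL = 76900 Ω
X_C = 1/(ωC) = 22100 Ω
Net reactance X = X_L − X_C = 54800 Ω
Z = 6200 + j54800 Ω
|Z| = √(6200² + 54800²) = 55200 Ω
∠Z = arctan(54800/6200) = 83.5°
I = V/|Z| = 29.6 μA
P = VI cos φ = 1.63 × 2.96e-05 × cos(83.5°) = 5.42 μW

5.42 μW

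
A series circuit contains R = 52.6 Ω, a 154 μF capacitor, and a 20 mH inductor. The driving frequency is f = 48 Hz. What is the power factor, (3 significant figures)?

0.959

ω = 2πf = 301.6 rad/s
X_L = ωL = 6.03 Ω
X_C = 1/(ωC) = 21.5 Ω
Net reactance X = X_L − X_C = -15.5 Ω
Z = 52.6 − j15.5 Ω
|Z| = √(52.6² + 15.5²) = 54.8 Ω
∠Z = arctan(-15.5/52.6) = -16.4°
cos φ = cos(-16.4°) = 0.959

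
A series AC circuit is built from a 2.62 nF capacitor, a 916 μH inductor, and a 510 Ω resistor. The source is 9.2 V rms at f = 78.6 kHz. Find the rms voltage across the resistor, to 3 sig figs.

7.79 V

ω = 2πf = 493900 rad/s
X_L = ωL = 452 Ω
X_C = 1/(ωC) = 773 Ω
Net reactance X = X_L − X_C = -320 Ω
Z = 510 − j320 Ω
|Z| = √(510² + 320²) = 602 Ω
I = V/|Z| = 15.3 mA
V_R = I·|Z_R| = 0.0153 × 510 = 7.79 V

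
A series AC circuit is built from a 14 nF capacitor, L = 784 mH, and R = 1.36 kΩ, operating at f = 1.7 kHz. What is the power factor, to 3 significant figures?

0.628

ω = 2πf = 10680 rad/s
X_L = ωL = 8370 Ω
X_C = 1/(ωC) = 6690 Ω
Net reactance X = X_L − X_C = 1690 Ω
Z = 1360 + j1690 Ω
|Z| = √(1360² + 1690²) = 2170 Ω
∠Z = arctan(1690/1360) = 51.1°
cos φ = cos(51.1°) = 0.628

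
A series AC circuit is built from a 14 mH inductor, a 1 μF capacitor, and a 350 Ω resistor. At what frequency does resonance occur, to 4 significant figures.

ω₀ = 1/√(LC) = 1/√(0.014 × 1e-06) = 8452 rad/s
f₀ = ω₀/(2π) = 1.345 kHz

1.345 kHz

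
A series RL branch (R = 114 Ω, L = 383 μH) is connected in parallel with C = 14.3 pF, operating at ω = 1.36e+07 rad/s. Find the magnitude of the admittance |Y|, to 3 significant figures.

4.93 μS

X_L = ωL = 5210 Ω
X_C = 1/(ωC) = 5140 Ω
Branch 1 (R+jX_L): Z₁ = 114 + j5210 Ω, |Z₁| = 5210 Ω
Branch 2 (−jX_C): Z₂ = −j5140 Ω
Parallel: Z = Z₁Z₂/(Z₁+Z₂), |Z| = 203000 Ω, ∠Z = -31.7°
|Y| = 1/|Z| = 4.93 μS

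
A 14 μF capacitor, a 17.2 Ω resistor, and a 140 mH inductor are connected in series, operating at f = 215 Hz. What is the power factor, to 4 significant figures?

0.1252

ω = 2πf = 1351 rad/s
X_L = ωL = 189.1 Ω
X_C = 1/(ωC) = 52.88 Ω
Net reactance X = X_L − X_C = 136.2 Ω
Z = 17.20 + j136.2 Ω
|Z| = √(17.20² + 136.2²) = 137.3 Ω
∠Z = arctan(136.2/17.20) = 82.81°
cos φ = cos(82.81°) = 0.1252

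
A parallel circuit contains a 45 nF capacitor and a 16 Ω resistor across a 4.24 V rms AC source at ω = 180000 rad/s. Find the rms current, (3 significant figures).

X_C = 1/(ωC) = 123 Ω
Parallel: admittances add. Y = 1/R + jωC
Y = (0.0625 + j0.00810) S
|Y| = 0.0630 S → |Z| = 1/|Y| = 15.9 Ω, ∠Z = −∠Y = -7.38°
I = V/|Z| = 4.24/15.9 = 267 mA

267 mA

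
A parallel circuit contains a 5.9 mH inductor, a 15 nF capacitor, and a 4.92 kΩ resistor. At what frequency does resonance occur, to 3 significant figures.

ω₀ = 1/√(LC) = 1/√(0.0059 × 1.5e-08) = 106300 rad/s
f₀ = ω₀/(2π) = 16.9 kHz

16.9 kHz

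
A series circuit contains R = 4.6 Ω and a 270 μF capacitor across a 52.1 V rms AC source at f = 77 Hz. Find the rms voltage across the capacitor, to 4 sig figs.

44.66 V

ω = 2πf = 483.8 rad/s
X_C = 1/(ωC) = 7.655 Ω
Z = 4.600 − j7.655 Ω
|Z| = √(4.600² + 7.655²) = 8.931 Ω
I = V/|Z| = 5.834 A
V_C = I·|Z_C| = 5.834 × 7.655 = 44.66 V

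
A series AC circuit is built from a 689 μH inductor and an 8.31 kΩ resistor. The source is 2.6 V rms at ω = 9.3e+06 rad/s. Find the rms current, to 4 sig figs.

X_L = ωL = 6408 Ω
Z = 8310 + j6408 Ω
|Z| = √(8310² + 6408²) = 10490 Ω
I = V/|Z| = 2.6/10490 = 247.8 μA

247.8 μA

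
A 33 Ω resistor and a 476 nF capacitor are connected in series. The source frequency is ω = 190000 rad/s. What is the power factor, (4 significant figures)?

X_C = 1/(ωC) = 11.06 Ω
Z = 33.00 − j11.06 Ω
|Z| = √(33.00² + 11.06²) = 34.80 Ω
∠Z = arctan(-11.06/33.00) = -18.52°
cos φ = cos(-18.52°) = 0.9482

0.9482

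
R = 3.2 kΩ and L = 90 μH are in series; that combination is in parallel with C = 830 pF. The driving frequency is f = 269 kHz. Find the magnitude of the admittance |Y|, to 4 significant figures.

1.423 mS

ω = 2πf = 1.69e+06 rad/s
X_L = ωL = 152.1 Ω
X_C = 1/(ωC) = 712.8 Ω
Branch 1 (R+jX_L): Z₁ = 3200 + j152.1 Ω, |Z₁| = 3204 Ω
Branch 2 (−jX_C): Z₂ = −j712.8 Ω
Parallel: Z = Z₁Z₂/(Z₁+Z₂), |Z| = 702.9 Ω, ∠Z = -77.34°
|Y| = 1/|Z| = 1.423 mS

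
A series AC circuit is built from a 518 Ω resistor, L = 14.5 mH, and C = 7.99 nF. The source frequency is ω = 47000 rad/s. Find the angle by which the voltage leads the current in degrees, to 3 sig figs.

-75.3°

X_L = ωL = 682 Ω
X_C = 1/(ωC) = 2660 Ω
Net reactance X = X_L − X_C = -1980 Ω
Z = 518 − j1980 Ω
|Z| = √(518² + 1980²) = 2050 Ω
∠Z = arctan(-1980/518) = -75.3°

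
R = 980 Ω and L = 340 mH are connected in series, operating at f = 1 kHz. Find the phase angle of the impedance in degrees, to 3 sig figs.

65.4°

ω = 2πf = 6283 rad/s
X_L = ωL = 2140 Ω
Z = 980 + j2140 Ω
|Z| = √(980² + 2140²) = 2350 Ω
∠Z = arctan(2140/980) = 65.4°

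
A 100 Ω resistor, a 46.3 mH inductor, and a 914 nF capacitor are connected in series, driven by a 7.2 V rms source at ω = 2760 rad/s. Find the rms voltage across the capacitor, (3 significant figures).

9.96 V

X_L = ωL = 128 Ω
X_C = 1/(ωC) = 396 Ω
Net reactance X = X_L − X_C = -269 Ω
Z = 100 − j269 Ω
|Z| = √(100² + 269²) = 287 Ω
I = V/|Z| = 25.1 mA
V_C = I·|Z_C| = 0.0251 × 396 = 9.96 V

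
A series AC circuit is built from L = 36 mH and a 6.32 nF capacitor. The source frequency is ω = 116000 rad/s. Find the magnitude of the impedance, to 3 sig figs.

X_L = ωL = 4180 Ω
X_C = 1/(ωC) = 1360 Ω
Net reactance X = X_L − X_C = 2810 Ω
Z = j2810 Ω
|Z| = √(0² + 2810²) = 2810 Ω

2810 Ω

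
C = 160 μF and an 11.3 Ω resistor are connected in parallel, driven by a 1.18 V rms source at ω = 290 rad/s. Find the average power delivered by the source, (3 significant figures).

123 mW

X_C = 1/(ωC) = 21.6 Ω
Parallel: admittances add. Y = 1/R + jωC
Y = (0.0885 + j0.0464) S
|Y| = 0.0999 S → |Z| = 1/|Y| = 10.0 Ω, ∠Z = −∠Y = -27.7°
I = V/|Z| = 118 mA
P = VI cos φ = 1.18 × 0.118 × cos(-27.7°) = 123 mW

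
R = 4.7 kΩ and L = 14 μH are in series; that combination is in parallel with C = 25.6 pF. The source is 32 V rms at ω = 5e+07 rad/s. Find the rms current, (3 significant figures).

40.5 mA

X_L = ωL = 700 Ω
X_C = 1/(ωC) = 781 Ω
Branch 1 (R+jX_L): Z₁ = 4700 + j700 Ω, |Z₁| = 4750 Ω
Branch 2 (−jX_C): Z₂ = −j781 Ω
Parallel: Z = Z₁Z₂/(Z₁+Z₂), |Z| = 790 Ω, ∠Z = -80.5°
I = V/|Z| = 32/790 = 40.5 mA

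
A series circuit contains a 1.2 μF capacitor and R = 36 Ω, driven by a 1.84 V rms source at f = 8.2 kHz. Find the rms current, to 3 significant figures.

46.6 mA

ω = 2πf = 51520 rad/s
X_C = 1/(ωC) = 16.2 Ω
Z = 36.0 − j16.2 Ω
|Z| = √(36.0² + 16.2²) = 39.5 Ω
I = V/|Z| = 1.84/39.5 = 46.6 mA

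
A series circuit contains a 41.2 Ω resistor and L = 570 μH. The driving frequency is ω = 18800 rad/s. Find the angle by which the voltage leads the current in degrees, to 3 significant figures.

X_L = ωL = 10.7 Ω
Z = 41.2 + j10.7 Ω
|Z| = √(41.2² + 10.7²) = 42.6 Ω
∠Z = arctan(10.7/41.2) = 14.6°

14.6°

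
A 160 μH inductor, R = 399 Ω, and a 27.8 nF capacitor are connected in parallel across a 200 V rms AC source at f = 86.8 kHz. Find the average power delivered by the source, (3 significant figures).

100 W

ω = 2πf = 545400 rad/s
X_L = ωL = 87.3 Ω
X_C = 1/(ωC) = 66.0 Ω
Parallel: admittances add. Y = 1/R + 1/(jωL) + jωC
Y = (0.00251 + j0.00370) S
|Y| = 0.00447 S → |Z| = 1/|Y| = 224 Ω, ∠Z = −∠Y = -55.9°
I = V/|Z| = 894 mA
P = VI cos φ = 200 × 0.894 × cos(-55.9°) = 100 W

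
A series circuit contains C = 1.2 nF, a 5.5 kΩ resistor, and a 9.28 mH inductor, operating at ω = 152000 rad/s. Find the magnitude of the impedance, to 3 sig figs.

X_L = ωL = 1410 Ω
X_C = 1/(ωC) = 5480 Ω
Net reactance X = X_L − X_C = -4070 Ω
Z = 5500 − j4070 Ω
|Z| = √(5500² + 4070²) = 6840 Ω

6840 Ω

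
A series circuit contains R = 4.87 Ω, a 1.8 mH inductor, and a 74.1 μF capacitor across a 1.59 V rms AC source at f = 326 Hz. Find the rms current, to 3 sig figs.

280 mA

ω = 2πf = 2048 rad/s
X_L = ωL = 3.69 Ω
X_C = 1/(ωC) = 6.59 Ω
Net reactance X = X_L − X_C = -2.90 Ω
Z = 4.87 − j2.90 Ω
|Z| = √(4.87² + 2.90²) = 5.67 Ω
I = V/|Z| = 1.59/5.67 = 280 mA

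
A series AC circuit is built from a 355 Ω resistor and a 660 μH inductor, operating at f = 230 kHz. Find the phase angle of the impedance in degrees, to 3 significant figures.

ω = 2πf = 1.445e+06 rad/s
X_L = ωL = 954 Ω
Z = 355 + j954 Ω
|Z| = √(355² + 954²) = 1020 Ω
∠Z = arctan(954/355) = 69.6°

69.6°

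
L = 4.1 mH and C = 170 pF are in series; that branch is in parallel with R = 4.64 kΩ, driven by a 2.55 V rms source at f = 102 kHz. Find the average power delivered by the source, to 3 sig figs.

ω = 2πf = 640900 rad/s
X_L = ωL = 2630 Ω
X_C = 1/(ωC) = 9180 Ω
Branch 1: Z₁ = R = 4640 Ω
Branch 2 (series LC): Z₂ = j(X_L − X_C) = −j6550 Ω
Parallel: Z = Z₁Z₂/(Z₁+Z₂), |Z| = 3790 Ω, ∠Z = -35.3°
I = V/|Z| = 673 μA
P = VI cos φ = 2.55 × 0.000673 × cos(-35.3°) = 1.40 mW

1.40 mW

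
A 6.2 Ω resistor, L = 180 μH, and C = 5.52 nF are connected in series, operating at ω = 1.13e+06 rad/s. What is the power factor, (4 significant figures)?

X_L = ωL = 203.4 Ω
X_C = 1/(ωC) = 160.3 Ω
Net reactance X = X_L − X_C = 43.08 Ω
Z = 6.200 + j43.08 Ω
|Z| = √(6.200² + 43.08²) = 43.53 Ω
∠Z = arctan(43.08/6.200) = 81.81°
cos φ = cos(81.81°) = 0.1424

0.1424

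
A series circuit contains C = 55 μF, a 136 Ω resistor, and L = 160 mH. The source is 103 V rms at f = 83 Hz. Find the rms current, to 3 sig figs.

713 mA

ω = 2πf = 521.5 rad/s
X_L = ωL = 83.4 Ω
X_C = 1/(ωC) = 34.9 Ω
Net reactance X = X_L − X_C = 48.6 Ω
Z = 136 + j48.6 Ω
|Z| = √(136² + 48.6²) = 144 Ω
I = V/|Z| = 103/144 = 713 mA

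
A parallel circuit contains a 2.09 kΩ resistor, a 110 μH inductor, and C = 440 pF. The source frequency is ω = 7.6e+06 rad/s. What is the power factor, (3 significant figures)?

0.217

X_L = ωL = 836 Ω
X_C = 1/(ωC) = 299 Ω
Parallel: admittances add. Y = 1/R + 1/(jωL) + jωC
Y = (0.000478 + j0.00215) S
|Y| = 0.00220 S → |Z| = 1/|Y| = 454 Ω, ∠Z = −∠Y = -77.4°
cos φ = cos(-77.4°) = 0.217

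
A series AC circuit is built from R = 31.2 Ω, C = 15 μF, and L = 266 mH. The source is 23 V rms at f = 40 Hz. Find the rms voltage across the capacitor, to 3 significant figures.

ω = 2πf = 251.3 rad/s
X_L = ωL = 66.9 Ω
X_C = 1/(ωC) = 265 Ω
Net reactance X = X_L − X_C = -198 Ω
Z = 31.2 − j198 Ω
|Z| = √(31.2² + 198²) = 201 Ω
I = V/|Z| = 115 mA
V_C = I·|Z_C| = 0.115 × 265 = 30.4 V

30.4 V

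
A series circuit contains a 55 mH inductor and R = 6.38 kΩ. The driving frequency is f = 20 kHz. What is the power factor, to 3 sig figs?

0.678

ω = 2πf = 125700 rad/s
X_L = ωL = 6910 Ω
Z = 6380 + j6910 Ω
|Z| = √(6380² + 6910²) = 9410 Ω
∠Z = arctan(6910/6380) = 47.3°
cos φ = cos(47.3°) = 0.678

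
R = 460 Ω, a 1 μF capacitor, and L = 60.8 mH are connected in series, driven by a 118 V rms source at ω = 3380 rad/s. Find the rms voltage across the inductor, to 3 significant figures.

X_L = ωL = 206 Ω
X_C = 1/(ωC) = 296 Ω
Net reactance X = X_L − X_C = -90.4 Ω
Z = 460 − j90.4 Ω
|Z| = √(460² + 90.4²) = 469 Ω
I = V/|Z| = 252 mA
V_L = I·|Z_L| = 0.252 × 206 = 51.7 V

51.7 V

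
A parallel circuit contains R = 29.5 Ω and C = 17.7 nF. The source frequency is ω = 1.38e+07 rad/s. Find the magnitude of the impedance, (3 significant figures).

4.06 Ω

X_C = 1/(ωC) = 4.09 Ω
Parallel: admittances add. Y = 1/R + jωC
Y = (0.0339 + j0.244) S
|Y| = 0.247 S → |Z| = 1/|Y| = 4.06 Ω, ∠Z = −∠Y = -82.1°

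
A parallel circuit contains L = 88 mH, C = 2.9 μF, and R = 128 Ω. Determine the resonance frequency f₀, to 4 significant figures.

315.1 Hz

ω₀ = 1/√(LC) = 1/√(0.088 × 2.9e-06) = 1980 rad/s
f₀ = ω₀/(2π) = 315.1 Hz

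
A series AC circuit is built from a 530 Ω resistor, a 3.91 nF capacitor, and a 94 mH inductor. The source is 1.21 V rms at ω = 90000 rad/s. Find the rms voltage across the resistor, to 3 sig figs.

X_L = ωL = 8460 Ω
X_C = 1/(ωC) = 2840 Ω
Net reactance X = X_L − X_C = 5620 Ω
Z = 530 + j5620 Ω
|Z| = √(530² + 5620²) = 5640 Ω
I = V/|Z| = 214 μA
V_R = I·|Z_R| = 0.000214 × 530 = 0.114 V

0.114 V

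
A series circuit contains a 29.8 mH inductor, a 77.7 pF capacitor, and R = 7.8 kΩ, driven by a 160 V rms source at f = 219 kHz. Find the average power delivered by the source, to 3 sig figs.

ω = 2πf = 1.376e+06 rad/s
X_L = ωL = 41000 Ω
X_C = 1/(ωC) = 9350 Ω
Net reactance X = X_L − X_C = 31700 Ω
Z = 7800 + j31700 Ω
|Z| = √(7800² + 31700²) = 32600 Ω
∠Z = arctan(31700/7800) = 76.2°
I = V/|Z| = 4.91 mA
P = VI cos φ = 160 × 0.00491 × cos(76.2°) = 188 mW

188 mW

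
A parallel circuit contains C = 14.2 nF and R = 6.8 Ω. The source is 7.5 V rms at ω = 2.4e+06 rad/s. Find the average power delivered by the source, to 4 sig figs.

8.272 W

X_C = 1/(ωC) = 29.34 Ω
Parallel: admittances add. Y = 1/R + jωC
Y = (0.1471 + j0.03408) S
|Y| = 0.1510 S → |Z| = 1/|Y| = 6.624 Ω, ∠Z = −∠Y = -13.05°
I = V/|Z| = 1.132 A
P = VI cos φ = 7.5 × 1.132 × cos(-13.05°) = 8.272 W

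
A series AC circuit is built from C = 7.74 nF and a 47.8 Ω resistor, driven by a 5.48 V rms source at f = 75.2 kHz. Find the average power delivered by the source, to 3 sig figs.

18.6 mW

ω = 2πf = 472500 rad/s
X_C = 1/(ωC) = 273 Ω
Z = 47.8 − j273 Ω
|Z| = √(47.8² + 273²) = 278 Ω
∠Z = arctan(-273/47.8) = -80.1°
I = V/|Z| = 19.7 mA
P = VI cos φ = 5.48 × 0.0197 × cos(-80.1°) = 18.6 mW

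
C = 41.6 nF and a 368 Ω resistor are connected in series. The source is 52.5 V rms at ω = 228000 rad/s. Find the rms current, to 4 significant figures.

137.1 mA

X_C = 1/(ωC) = 105.4 Ω
Z = 368.0 − j105.4 Ω
|Z| = √(368.0² + 105.4²) = 382.8 Ω
I = V/|Z| = 52.5/382.8 = 137.1 mA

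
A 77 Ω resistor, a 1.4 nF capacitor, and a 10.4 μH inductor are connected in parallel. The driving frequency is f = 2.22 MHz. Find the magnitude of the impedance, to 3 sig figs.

ω = 2πf = 1.395e+07 rad/s
X_L = ωL = 145 Ω
X_C = 1/(ωC) = 51.2 Ω
Parallel: admittances add. Y = 1/R + 1/(jωL) + jωC
Y = (0.0130 + j0.0126) S
|Y| = 0.0181 S → |Z| = 1/|Y| = 55.2 Ω, ∠Z = −∠Y = -44.2°

55.2 Ω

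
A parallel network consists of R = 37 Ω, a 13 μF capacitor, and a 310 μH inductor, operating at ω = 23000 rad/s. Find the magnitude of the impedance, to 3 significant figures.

6.21 Ω

X_L = ωL = 7.13 Ω
X_C = 1/(ωC) = 3.34 Ω
Parallel: admittances add. Y = 1/R + 1/(jωL) + jωC
Y = (0.0270 + j0.159) S
|Y| = 0.161 S → |Z| = 1/|Y| = 6.21 Ω, ∠Z = −∠Y = -80.3°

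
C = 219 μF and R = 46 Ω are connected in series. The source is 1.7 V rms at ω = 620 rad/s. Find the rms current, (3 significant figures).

36.5 mA

X_C = 1/(ωC) = 7.36 Ω
Z = 46.0 − j7.36 Ω
|Z| = √(46.0² + 7.36²) = 46.6 Ω
I = V/|Z| = 1.7/46.6 = 36.5 mA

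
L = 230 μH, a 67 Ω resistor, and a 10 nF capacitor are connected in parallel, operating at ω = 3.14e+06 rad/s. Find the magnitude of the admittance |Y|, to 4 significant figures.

33.52 mS

X_L = ωL = 722.2 Ω
X_C = 1/(ωC) = 31.85 Ω
Parallel: admittances add. Y = 1/R + 1/(jωL) + jωC
Y = (0.01493 + j0.03002) S
|Y| = 0.03352 S → |Z| = 1/|Y| = 29.83 Ω, ∠Z = −∠Y = -63.56°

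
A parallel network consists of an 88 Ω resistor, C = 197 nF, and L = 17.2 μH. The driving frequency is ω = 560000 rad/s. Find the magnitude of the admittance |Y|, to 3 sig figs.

13.1 mS

X_L = ωL = 9.63 Ω
X_C = 1/(ωC) = 9.06 Ω
Parallel: admittances add. Y = 1/R + 1/(jωL) + jωC
Y = (0.0114 + j0.00650) S
|Y| = 0.0131 S → |Z| = 1/|Y| = 76.4 Ω, ∠Z = −∠Y = -29.8°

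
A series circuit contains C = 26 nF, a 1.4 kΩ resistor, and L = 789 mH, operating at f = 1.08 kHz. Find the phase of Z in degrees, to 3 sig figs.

-12.6°

ω = 2πf = 6786 rad/s
X_L = ωL = 5350 Ω
X_C = 1/(ωC) = 5670 Ω
Net reactance X = X_L − X_C = -314 Ω
Z = 1400 − j314 Ω
|Z| = √(1400² + 314²) = 1430 Ω
∠Z = arctan(-314/1400) = -12.6°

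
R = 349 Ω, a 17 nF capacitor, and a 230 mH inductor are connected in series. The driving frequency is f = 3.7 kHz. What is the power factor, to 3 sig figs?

ω = 2πf = 23250 rad/s
X_L = ωL = 5350 Ω
X_C = 1/(ωC) = 2530 Ω
Net reactance X = X_L − X_C = 2820 Ω
Z = 349 + j2820 Ω
|Z| = √(349² + 2820²) = 2840 Ω
∠Z = arctan(2820/349) = 82.9°
cos φ = cos(82.9°) = 0.123

0.123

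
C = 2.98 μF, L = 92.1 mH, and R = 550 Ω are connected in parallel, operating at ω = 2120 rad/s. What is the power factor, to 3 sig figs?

X_L = ωL = 195 Ω
X_C = 1/(ωC) = 158 Ω
Parallel: admittances add. Y = 1/R + 1/(jωL) + jωC
Y = (0.00182 + j0.00120) S
|Y| = 0.00218 S → |Z| = 1/|Y| = 459 Ω, ∠Z = −∠Y = -33.3°
cos φ = cos(-33.3°) = 0.835

0.835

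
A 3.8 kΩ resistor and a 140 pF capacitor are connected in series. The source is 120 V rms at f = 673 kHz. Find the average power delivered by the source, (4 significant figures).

ω = 2πf = 4.229e+06 rad/s
X_C = 1/(ωC) = 1689 Ω
Z = 3800 − j1689 Ω
|Z| = √(3800² + 1689²) = 4159 Ω
∠Z = arctan(-1689/3800) = -23.97°
I = V/|Z| = 28.86 mA
P = VI cos φ = 120 × 0.02886 × cos(-23.97°) = 3.164 W

3.164 W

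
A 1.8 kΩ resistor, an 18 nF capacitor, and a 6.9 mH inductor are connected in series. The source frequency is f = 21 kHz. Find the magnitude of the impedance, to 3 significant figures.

ω = 2πf = 131900 rad/s
X_L = ωL = 910 Ω
X_C = 1/(ωC) = 421 Ω
Net reactance X = X_L − X_C = 489 Ω
Z = 1800 + j489 Ω
|Z| = √(1800² + 489²) = 1870 Ω

1870 Ω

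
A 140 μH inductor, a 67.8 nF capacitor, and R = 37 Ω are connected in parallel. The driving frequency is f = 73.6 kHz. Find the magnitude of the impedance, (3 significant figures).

31.9 Ω

ω = 2πf = 462400 rad/s
X_L = ωL = 64.7 Ω
X_C = 1/(ωC) = 31.9 Ω
Parallel: admittances add. Y = 1/R + 1/(jωL) + jωC
Y = (0.0270 + j0.0159) S
|Y| = 0.0314 S → |Z| = 1/|Y| = 31.9 Ω, ∠Z = −∠Y = -30.5°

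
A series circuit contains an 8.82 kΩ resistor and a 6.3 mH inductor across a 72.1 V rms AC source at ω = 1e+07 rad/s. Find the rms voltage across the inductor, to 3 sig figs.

71.4 V

X_L = ωL = 63000 Ω
Z = 8820 + j63000 Ω
|Z| = √(8820² + 63000²) = 63600 Ω
I = V/|Z| = 1.13 mA
V_L = I·|Z_L| = 0.00113 × 63000 = 71.4 V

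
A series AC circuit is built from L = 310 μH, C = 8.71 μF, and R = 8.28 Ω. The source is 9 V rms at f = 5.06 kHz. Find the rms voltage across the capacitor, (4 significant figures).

ω = 2πf = 31790 rad/s
X_L = ωL = 9.856 Ω
X_C = 1/(ωC) = 3.611 Ω
Net reactance X = X_L − X_C = 6.245 Ω
Z = 8.280 + j6.245 Ω
|Z| = √(8.280² + 6.245²) = 10.37 Ω
I = V/|Z| = 867.8 mA
V_C = I·|Z_C| = 0.8678 × 3.611 = 3.134 V

3.134 V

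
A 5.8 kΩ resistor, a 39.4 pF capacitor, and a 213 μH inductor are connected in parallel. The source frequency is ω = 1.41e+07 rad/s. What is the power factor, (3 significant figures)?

X_L = ωL = 3000 Ω
X_C = 1/(ωC) = 1800 Ω
Parallel: admittances add. Y = 1/R + 1/(jωL) + jωC
Y = (0.000172 + j0.000223) S
|Y| = 0.000282 S → |Z| = 1/|Y| = 3550 Ω, ∠Z = −∠Y = -52.2°
cos φ = cos(-52.2°) = 0.612

0.612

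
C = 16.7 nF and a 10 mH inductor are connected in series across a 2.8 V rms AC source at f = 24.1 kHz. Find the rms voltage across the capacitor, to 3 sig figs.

0.990 V

ω = 2πf = 151400 rad/s
X_L = ωL = 1510 Ω
X_C = 1/(ωC) = 395 Ω
Net reactance X = X_L − X_C = 1120 Ω
Z = j1120 Ω
|Z| = √(0² + 1120²) = 1120 Ω
I = V/|Z| = 2.50 mA
V_C = I·|Z_C| = 0.00250 × 395 = 0.990 V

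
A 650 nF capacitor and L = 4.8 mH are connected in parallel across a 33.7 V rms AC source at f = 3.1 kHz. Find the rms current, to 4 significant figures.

66.21 mA

ω = 2πf = 19480 rad/s
X_L = ωL = 93.49 Ω
X_C = 1/(ωC) = 78.99 Ω
Parallel: admittances add. Y = 1/(jωL) + jωC
Y = (0 + j0.001965) S
|Y| = 0.001965 S → |Z| = 1/|Y| = 509.0 Ω, ∠Z = −∠Y = -90.00°
I = V/|Z| = 33.7/509.0 = 66.21 mA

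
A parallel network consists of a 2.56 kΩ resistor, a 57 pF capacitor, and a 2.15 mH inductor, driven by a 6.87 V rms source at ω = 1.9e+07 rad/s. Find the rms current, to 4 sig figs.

X_L = ωL = 40850 Ω
X_C = 1/(ωC) = 923.4 Ω
Parallel: admittances add. Y = 1/R + 1/(jωL) + jωC
Y = (0.0003906 + j0.001059) S
|Y| = 0.001128 S → |Z| = 1/|Y| = 886.3 Ω, ∠Z = −∠Y = -69.74°
I = V/|Z| = 6.87/886.3 = 7.751 mA

7.751 mA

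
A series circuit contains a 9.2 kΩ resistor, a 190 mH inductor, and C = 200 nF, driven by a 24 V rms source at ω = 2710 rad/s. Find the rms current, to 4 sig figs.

X_L = ωL = 514.9 Ω
X_C = 1/(ωC) = 1845 Ω
Net reactance X = X_L − X_C = -1330 Ω
Z = 9200 − j1330 Ω
|Z| = √(9200² + 1330²) = 9296 Ω
I = V/|Z| = 24/9296 = 2.582 mA

2.582 mA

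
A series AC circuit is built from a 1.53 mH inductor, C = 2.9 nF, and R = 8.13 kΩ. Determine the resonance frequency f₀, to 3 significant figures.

ω₀ = 1/√(LC) = 1/√(0.00153 × 2.9e-09) = 474700 rad/s
f₀ = ω₀/(2π) = 75.6 kHz

75.6 kHz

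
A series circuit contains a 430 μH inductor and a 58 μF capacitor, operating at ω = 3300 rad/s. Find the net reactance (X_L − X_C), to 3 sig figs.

X_L = ωL = 1.42 Ω
X_C = 1/(ωC) = 5.22 Ω
X = 1.42 − 5.22 = -3.81 Ω

-3.81 Ω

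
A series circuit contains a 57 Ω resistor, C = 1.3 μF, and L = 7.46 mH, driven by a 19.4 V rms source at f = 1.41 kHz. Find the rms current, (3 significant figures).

ω = 2πf = 8859 rad/s
X_L = ωL = 66.1 Ω
X_C = 1/(ωC) = 86.8 Ω
Net reactance X = X_L − X_C = -20.7 Ω
Z = 57.0 − j20.7 Ω
|Z| = √(57.0² + 20.7²) = 60.7 Ω
I = V/|Z| = 19.4/60.7 = 320 mA

320 mA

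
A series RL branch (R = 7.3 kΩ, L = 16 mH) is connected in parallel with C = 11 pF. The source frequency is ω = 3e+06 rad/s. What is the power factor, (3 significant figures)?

0.238

X_L = ωL = 48000 Ω
X_C = 1/(ωC) = 30300 Ω
Branch 1 (R+jX_L): Z₁ = 7300 + j48000 Ω, |Z₁| = 48600 Ω
Branch 2 (−jX_C): Z₂ = −j30300 Ω
Parallel: Z = Z₁Z₂/(Z₁+Z₂), |Z| = 76900 Ω, ∠Z = -76.2°
cos φ = cos(-76.2°) = 0.238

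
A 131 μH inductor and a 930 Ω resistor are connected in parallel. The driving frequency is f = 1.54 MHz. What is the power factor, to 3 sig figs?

ω = 2πf = 9.676e+06 rad/s
X_L = ωL = 1270 Ω
Parallel: admittances add. Y = 1/R + 1/(jωL)
Y = (0.00108 − j0.000789) S
|Y| = 0.00133 S → |Z| = 1/|Y| = 750 Ω, ∠Z = −∠Y = 36.3°
cos φ = cos(36.3°) = 0.806

0.806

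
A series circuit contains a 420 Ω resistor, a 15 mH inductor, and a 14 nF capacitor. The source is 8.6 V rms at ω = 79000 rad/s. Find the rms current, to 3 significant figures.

17.0 mA

X_L = ωL = 1180 Ω
X_C = 1/(ωC) = 904 Ω
Net reactance X = X_L − X_C = 281 Ω
Z = 420 + j281 Ω
|Z| = √(420² + 281²) = 505 Ω
I = V/|Z| = 8.6/505 = 17.0 mA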